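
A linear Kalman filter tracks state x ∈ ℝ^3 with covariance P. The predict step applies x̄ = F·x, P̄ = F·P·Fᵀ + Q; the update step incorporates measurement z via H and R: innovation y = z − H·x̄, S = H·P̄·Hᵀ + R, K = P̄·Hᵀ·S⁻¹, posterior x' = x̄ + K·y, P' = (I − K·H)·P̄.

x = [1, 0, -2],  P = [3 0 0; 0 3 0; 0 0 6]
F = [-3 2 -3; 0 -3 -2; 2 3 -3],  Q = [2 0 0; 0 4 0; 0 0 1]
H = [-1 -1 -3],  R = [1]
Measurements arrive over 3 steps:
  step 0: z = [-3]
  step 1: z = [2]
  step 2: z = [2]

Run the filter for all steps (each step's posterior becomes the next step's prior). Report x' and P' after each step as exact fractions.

step 0: x̄ = F·x = [3, 4, 8]
step 0: P̄ = F·P·Fᵀ + Q = [95 18 54; 18 55 9; 54 9 94]
step 0: y = z − H·x̄ = [28]
step 0: S = H·P̄·Hᵀ + R = [1411]
step 0: K = P̄·Hᵀ·S⁻¹ = [-275/1411; -100/1411; -345/1411]
step 0: x' = x̄ + K·y = [-3467/1411, 2844/1411, 1628/1411]
step 0: P' = (I − K·H)·P̄ = [58420/1411 -2102/1411 -18681/1411; -2102/1411 67605/1411 -21801/1411; -18681/1411 -21801/1411 13609/1411]
step 1: x̄ = F·x = [135/17, -11788/1411, -3286/1411]
step 1: P̄ = F·P·Fᵀ + Q = [10507/17 -6795/17 5531/17; -6795/17 406913/1411 -504858/1411; 5531/17 -504858/1411 1557383/1411]
step 1: y = z − H·x̄ = [-7619/1411]
step 1: S = H·P̄·Hᵀ + R = [13894172/1411]
step 1: K = P̄·Hᵀ·S⁻¹ = [-1685315/13894172; 835823/6947086; -1156591/3473543]
step 1: x' = x̄ + K·y = [119436295/13894172, -62551655/6947086, -1844079/3473543]
step 1: P' = (I − K·H)·P̄ = [6574455537/13894172 -1778474315/6947086 -251318466/3473543; -1778474315/6947086 506612130/3473543 127402372/3473543; -251318466/3473543 127402372/3473543 41690895/3473543]
step 2: x̄ = F·x = [-586386557/13894172, 195031281/6947086, -28577098/3473543]
step 2: P̄ = F·P·Fᵀ + Q = [87277694629/13894172 -23327121527/6947086 -4665597661/3473543; -23327121527/6947086 6268995386/3473543 2413540125/3473543; -4665597661/3473543 2413540125/3473543 1564389311/3473543]
step 2: y = z − H·x̄ = [-511460827/13894172]
step 2: S = H·P̄·Hᵀ + R = [21327718569/13894172]
step 2: K = P̄·Hᵀ·S⁻¹ = [5121240119/7109239523; -7384219990/21327718569; -9764441588/21327718569]
step 2: x' = x̄ + K·y = [-488555647167/7109239523, 870572482439/21327718569, 183975853699/21327718569]
step 2: P' = (I − K·H)·P̄ = [38994532028497/7109239523 -21149862328956/7109239523 -5949930313220/7109239523; -21149862328956/7109239523 34567498685863/21327718569 9629824173665/21327718569; -5949930313220/7109239523 9629824173665/21327718569 2743243735861/21327718569]

step 0: x' = [-3467/1411, 2844/1411, 1628/1411], P' = [58420/1411 -2102/1411 -18681/1411; -2102/1411 67605/1411 -21801/1411; -18681/1411 -21801/1411 13609/1411]
step 1: x' = [119436295/13894172, -62551655/6947086, -1844079/3473543], P' = [6574455537/13894172 -1778474315/6947086 -251318466/3473543; -1778474315/6947086 506612130/3473543 127402372/3473543; -251318466/3473543 127402372/3473543 41690895/3473543]
step 2: x' = [-488555647167/7109239523, 870572482439/21327718569, 183975853699/21327718569], P' = [38994532028497/7109239523 -21149862328956/7109239523 -5949930313220/7109239523; -21149862328956/7109239523 34567498685863/21327718569 9629824173665/21327718569; -5949930313220/7109239523 9629824173665/21327718569 2743243735861/21327718569]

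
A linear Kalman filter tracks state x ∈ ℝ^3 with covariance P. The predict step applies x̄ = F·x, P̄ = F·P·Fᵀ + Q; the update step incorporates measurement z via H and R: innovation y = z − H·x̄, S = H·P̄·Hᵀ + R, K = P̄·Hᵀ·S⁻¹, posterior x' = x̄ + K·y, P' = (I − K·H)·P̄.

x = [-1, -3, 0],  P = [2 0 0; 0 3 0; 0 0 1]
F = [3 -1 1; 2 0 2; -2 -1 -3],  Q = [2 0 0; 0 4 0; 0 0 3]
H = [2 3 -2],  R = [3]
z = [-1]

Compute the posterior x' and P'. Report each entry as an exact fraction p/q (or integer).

x' = [1710/767, 2/59, 2155/767]
P' = [5412/767 -86/59 3564/767; -86/59 112/59 70/59; 3564/767 70/59 5097/767]

x̄ = F·x = [0, -2, 5]
P̄ = F·P·Fᵀ + Q = [24 14 -12; 14 16 -14; -12 -14 23]
y = z − H·x̄ = [15]
S = H·P̄·Hᵀ + R = [767]
K = P̄·Hᵀ·S⁻¹ = [114/767; 8/59; -112/767]
x' = x̄ + K·y = [1710/767, 2/59, 2155/767]
P' = (I − K·H)·P̄ = [5412/767 -86/59 3564/767; -86/59 112/59 70/59; 3564/767 70/59 5097/767]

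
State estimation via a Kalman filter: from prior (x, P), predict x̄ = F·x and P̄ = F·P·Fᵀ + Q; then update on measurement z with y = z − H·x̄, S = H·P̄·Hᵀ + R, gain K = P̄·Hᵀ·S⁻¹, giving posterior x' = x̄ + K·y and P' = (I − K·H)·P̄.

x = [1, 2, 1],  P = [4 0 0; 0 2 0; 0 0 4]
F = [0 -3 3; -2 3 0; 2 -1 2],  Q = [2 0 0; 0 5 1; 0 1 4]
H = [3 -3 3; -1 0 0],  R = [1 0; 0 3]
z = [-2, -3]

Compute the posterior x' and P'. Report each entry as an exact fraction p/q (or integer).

x̄ = F·x = [-3, 4, 2]
P̄ = F·P·Fᵀ + Q = [56 -18 30; -18 39 -21; 30 -21 38]
y = z − H·x̄ = [13, -6]
S = H·P̄·Hᵀ + R = [2440 -312; -312 59]
K = P̄·Hᵀ·S⁻¹ = [117/5827 -4912/5827; -4095/23308 -3636/5827; 6393/46616 1263/5827]
x' = x̄ + K·y = [13512/5827, 127261/23308, 115717/46616]
P' = (I − K·H)·P̄ = [14736/5827 10908/5827 -3789/5827; 10908/5827 106287/11654 167577/23308; -3789/5827 167577/23308 367597/46616]

x' = [13512/5827, 127261/23308, 115717/46616]
P' = [14736/5827 10908/5827 -3789/5827; 10908/5827 106287/11654 167577/23308; -3789/5827 167577/23308 367597/46616]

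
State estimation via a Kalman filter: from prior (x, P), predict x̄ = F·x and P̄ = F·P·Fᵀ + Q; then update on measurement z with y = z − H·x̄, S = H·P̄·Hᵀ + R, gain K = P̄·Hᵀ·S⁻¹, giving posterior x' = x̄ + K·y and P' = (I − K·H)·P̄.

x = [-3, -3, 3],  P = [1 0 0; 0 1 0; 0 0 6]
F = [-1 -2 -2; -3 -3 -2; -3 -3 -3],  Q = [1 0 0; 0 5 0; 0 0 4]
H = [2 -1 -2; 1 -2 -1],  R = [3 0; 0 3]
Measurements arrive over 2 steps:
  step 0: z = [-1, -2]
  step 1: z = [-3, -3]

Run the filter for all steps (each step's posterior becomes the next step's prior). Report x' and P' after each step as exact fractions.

step 0: x̄ = F·x = [3, 12, 9]
step 0: P̄ = F·P·Fᵀ + Q = [30 33 45; 33 47 54; 45 54 76]
step 0: y = z − H·x̄ = [23, 28]
step 0: S = H·P̄·Hᵀ + R = [198 231; 231 291]
step 0: K = P̄·Hᵀ·S⁻¹ = [42/473 -15/43; 74/473 -67/129; -183/473 -22/129]
step 0: x' = x̄ + K·y = [-2235/473, 1498/1419, -6632/1419]
step 0: P' = (I − K·H)·P̄ = [3471/473 372/473 3222/473; 372/473 1696/1419 -65/1419; 3222/473 -65/1419 10522/1419]
step 1: x̄ = F·x = [1543/129, 28885/1419, 11839/473]
step 1: P̄ = F·P·Fᵀ + Q = [9392/129 15475/129 6085/43; 15475/129 293464/1419 112072/473; 6085/43 112072/473 134087/473]
step 1: y = z − H·x̄ = [20572/473, 24019/473]
step 1: S = H·P̄·Hᵀ + R = [459179/473 541603/473; 541603/473 648680/473]
step 1: K = P̄·Hᵀ·S⁻¹ = [201671/9569607 -2321956/9569607; 1457983/9569607 -4919777/9569607; -1446368/3189869 -224824/3189869]
step 1: x' = x̄ + K·y = [5326345/9569607, 8382386/9569607, 5518243/3189869]
step 1: P' = (I − K·H)·P̄ = [32010803/9569607 4845583/9569607 9761835/3189869; 4845583/9569607 11297537/9569607 -996720/3189869; 9761835/3189869 -996720/3189869 12429747/3189869]

step 0: x' = [-2235/473, 1498/1419, -6632/1419], P' = [3471/473 372/473 3222/473; 372/473 1696/1419 -65/1419; 3222/473 -65/1419 10522/1419]
step 1: x' = [5326345/9569607, 8382386/9569607, 5518243/3189869], P' = [32010803/9569607 4845583/9569607 9761835/3189869; 4845583/9569607 11297537/9569607 -996720/3189869; 9761835/3189869 -996720/3189869 12429747/3189869]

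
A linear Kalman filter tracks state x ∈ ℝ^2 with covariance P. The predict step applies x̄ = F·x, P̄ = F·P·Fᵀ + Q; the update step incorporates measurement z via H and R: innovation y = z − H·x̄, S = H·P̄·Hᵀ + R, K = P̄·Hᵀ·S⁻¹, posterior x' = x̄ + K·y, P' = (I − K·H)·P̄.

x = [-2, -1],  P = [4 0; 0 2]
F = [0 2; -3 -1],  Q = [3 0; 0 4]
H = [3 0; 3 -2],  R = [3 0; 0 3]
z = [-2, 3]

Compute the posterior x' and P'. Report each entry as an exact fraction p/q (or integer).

x' = [-1109/1923, -1413/641]
P' = [1817/5769 296/641; 296/641 906/641]

x̄ = F·x = [-2, 7]
P̄ = F·P·Fᵀ + Q = [11 -4; -4 42]
y = z − H·x̄ = [4, 23]
S = H·P̄·Hᵀ + R = [102 123; 123 318]
K = P̄·Hᵀ·S⁻¹ = [1817/5769 41/5769; 296/641 -308/641]
x' = x̄ + K·y = [-1109/1923, -1413/641]
P' = (I − K·H)·P̄ = [1817/5769 296/641; 296/641 906/641]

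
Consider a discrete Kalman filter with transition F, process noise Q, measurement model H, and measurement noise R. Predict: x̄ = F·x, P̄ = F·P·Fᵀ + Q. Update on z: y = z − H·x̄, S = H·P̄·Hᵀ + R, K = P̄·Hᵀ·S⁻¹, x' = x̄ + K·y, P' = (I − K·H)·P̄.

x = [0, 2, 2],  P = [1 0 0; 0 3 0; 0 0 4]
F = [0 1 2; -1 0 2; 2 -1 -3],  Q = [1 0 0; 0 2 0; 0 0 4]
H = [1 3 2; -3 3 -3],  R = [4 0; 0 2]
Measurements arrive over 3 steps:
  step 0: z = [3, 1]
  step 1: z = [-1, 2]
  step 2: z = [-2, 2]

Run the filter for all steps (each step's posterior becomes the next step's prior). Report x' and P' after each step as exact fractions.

step 0: x̄ = F·x = [6, 4, -8]
step 0: P̄ = F·P·Fᵀ + Q = [20 16 -27; 16 19 -26; -27 -26 47]
step 0: y = z − H·x̄ = [1, -17]
step 0: S = H·P̄·Hᵀ + R = [59 54; 54 470]
step 0: K = P̄·Hᵀ·S⁻¹ = [1427/12407 3315/24814; 2586/12407 3999/24814; 1141/12407 -3774/12407]
step 0: x' = x̄ + K·y = [95383/24814, 36445/24814, -33957/12407]
step 0: P' = (I − K·H)·P̄ = [227589/24814 48685/24814 -90557/12407; 48685/24814 14941/24814 -18205/12407; -90557/12407 -18205/12407 74868/12407]
step 1: x̄ = F·x = [-99383/24814, -12169/1306, 358063/24814]
step 1: P̄ = F·P·Fᵀ + Q = [493059/24814 44193/1306 -1358393/24814; 44193/1306 84243/1306 -131573/1306; -1358393/24814 -131573/1306 4132345/24814]
step 1: y = z − H·x̄ = [26038/12407, 1519301/24814]
step 1: S = H·P̄·Hᵀ + R = [566517/12407 1409751/12407; 1409751/12407 61516703/24814]
step 1: K = P̄·Hᵀ·S⁻¹ = [21546142/355507401 9524091/118502467; 479413465/2488551807 17798169/118502467; 108903601/829517269 -31190775/118502467]
step 1: x' = x̄ + K·y = [370779713/355507401, 702896708/2488551807, -1169763993/829517269]
step 1: P' = (I − K·H)·P̄ = [917903038/355507401 208436794/355507401 -242838142/118502467; 208436794/355507401 775012030/2488551807 -311073298/829517269; -242838142/118502467 -311073298/829517269 1534350646/829517269]
step 2: x̄ = F·x = [-6315687250/2488551807, -9614041949/2488551807, 15015895211/2488551807]
step 2: P̄ = F·P·Fᵀ + Q = [17942892013/2488551807 25285912370/2488551807 -41207513000/2488551807; 25285912370/2488551807 50213036560/2488551807 -72840663688/2488551807; -41207513000/2488551807 -72840663688/2488551807 127617633952/2488551807]
step 2: y = z − H·x̄ = [49639687/829517269, 19973284448/829517269]
step 2: S = H·P̄·Hᵀ + R = [34360807351/829517269 23352327711/829517269; 23352327711/829517269 627063152021/829517269]
step 2: K = P̄·Hᵀ·S⁻¹ = [751077047093/12658606239325 952125292662/12658606239325; 486845008034/2531721247865 376599742776/2531721247865; 335072776768/2531721247865 -655441677888/2531721247865]
step 2: x' = x̄ + K·y = [-27467469683821/37975818717975, -2051521391743/7595163743595, -1456280146361/7595163743595]
step 2: P' = (I − K·H)·P̄ = [96323452513936/37975818717975 4365795129988/7595163743595 -15279745489864/7595163743595; 4365795129988/7595163743595 468573367900/1519032748719 -555225555208/1519032748719; -15279745489864/7595163743595 -555225555208/1519032748719 2762900213920/1519032748719]

step 0: x' = [95383/24814, 36445/24814, -33957/12407], P' = [227589/24814 48685/24814 -90557/12407; 48685/24814 14941/24814 -18205/12407; -90557/12407 -18205/12407 74868/12407]
step 1: x' = [370779713/355507401, 702896708/2488551807, -1169763993/829517269], P' = [917903038/355507401 208436794/355507401 -242838142/118502467; 208436794/355507401 775012030/2488551807 -311073298/829517269; -242838142/118502467 -311073298/829517269 1534350646/829517269]
step 2: x' = [-27467469683821/37975818717975, -2051521391743/7595163743595, -1456280146361/7595163743595], P' = [96323452513936/37975818717975 4365795129988/7595163743595 -15279745489864/7595163743595; 4365795129988/7595163743595 468573367900/1519032748719 -555225555208/1519032748719; -15279745489864/7595163743595 -555225555208/1519032748719 2762900213920/1519032748719]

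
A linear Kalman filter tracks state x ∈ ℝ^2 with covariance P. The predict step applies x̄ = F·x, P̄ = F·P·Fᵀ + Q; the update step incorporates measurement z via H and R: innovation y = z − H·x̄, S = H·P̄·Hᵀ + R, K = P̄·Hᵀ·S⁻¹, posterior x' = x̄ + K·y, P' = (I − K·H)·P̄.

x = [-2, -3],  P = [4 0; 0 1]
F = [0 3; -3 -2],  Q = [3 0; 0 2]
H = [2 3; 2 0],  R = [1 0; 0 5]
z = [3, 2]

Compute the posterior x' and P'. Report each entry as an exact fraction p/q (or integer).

x̄ = F·x = [-9, 12]
P̄ = F·P·Fᵀ + Q = [12 -6; -6 42]
y = z − H·x̄ = [-15, 20]
S = H·P̄·Hᵀ + R = [355 12; 12 53]
K = P̄·Hᵀ·S⁻¹ = [30/18671 8448/18671; 6186/18671 -5628/18671]
x' = x̄ + K·y = [471/18671, 18702/18671]
P' = (I − K·H)·P̄ = [21120/18671 -14070/18671; -14070/18671 11442/18671]

x' = [471/18671, 18702/18671]
P' = [21120/18671 -14070/18671; -14070/18671 11442/18671]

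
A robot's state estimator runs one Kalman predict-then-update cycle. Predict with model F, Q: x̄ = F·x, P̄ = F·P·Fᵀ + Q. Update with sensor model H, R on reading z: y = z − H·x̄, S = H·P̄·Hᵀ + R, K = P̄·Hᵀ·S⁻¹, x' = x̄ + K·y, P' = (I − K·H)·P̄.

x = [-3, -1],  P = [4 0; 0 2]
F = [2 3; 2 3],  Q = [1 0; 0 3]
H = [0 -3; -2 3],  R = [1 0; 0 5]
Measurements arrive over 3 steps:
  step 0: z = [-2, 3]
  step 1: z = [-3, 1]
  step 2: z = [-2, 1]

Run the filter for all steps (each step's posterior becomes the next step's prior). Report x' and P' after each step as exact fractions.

step 0: x' = [-2943/6739, 4332/6739], P' = [7681/6739 1004/6739; 1004/6739 741/6739]
step 1: x' = [11338154/11273971, 11283988/11273971], P' = [12051874/11273971 1555091/11273971; 1555091/11273971 1220214/11273971]
step 2: x' = [18384240490/17937035569, 13341127663/17937035569], P' = [19087716751/17937035569 2460596384/17937035569; 2460596384/17937035569 1939258011/17937035569]

step 0: x̄ = F·x = [-9, -9]
step 0: P̄ = F·P·Fᵀ + Q = [35 34; 34 37]
step 0: y = z − H·x̄ = [-29, 12]
step 0: S = H·P̄·Hᵀ + R = [334 -129; -129 70]
step 0: K = P̄·Hᵀ·S⁻¹ = [-3012/6739 -2470/6739; -2223/6739 43/6739]
step 0: x' = x̄ + K·y = [-2943/6739, 4332/6739]
step 0: P' = (I − K·H)·P̄ = [7681/6739 1004/6739; 1004/6739 741/6739]
step 1: x̄ = F·x = [7110/6739, 7110/6739]
step 1: P̄ = F·P·Fᵀ + Q = [56180/6739 49441/6739; 49441/6739 69658/6739]
step 1: y = z − H·x̄ = [1113/6739, -371/6739]
step 1: S = H·P̄·Hᵀ + R = [633661/6739 -330276/6739; -330276/6739 292045/6739]
step 1: K = P̄·Hᵀ·S⁻¹ = [-4665273/11273971 -3887695/11273971; -3660642/11273971 110092/11273971]
step 1: x' = x̄ + K·y = [11338154/11273971, 11283988/11273971]
step 1: P' = (I − K·H)·P̄ = [12051874/11273971 1555091/11273971; 1555091/11273971 1220214/11273971]
step 2: x̄ = F·x = [56528272/11273971, 56528272/11273971]
step 2: P̄ = F·P·Fᵀ + Q = [89124485/11273971 77850514/11273971; 77850514/11273971 111672427/11273971]
step 2: y = z − H·x̄ = [147036874/11273971, -45254301/11273971]
step 2: S = H·P̄·Hᵀ + R = [1016325814/11273971 -537948759/11273971; -537948759/11273971 483713470/11273971]
step 2: K = P̄·Hᵀ·S⁻¹ = [-7381789152/17937035569 -6158728870/17937035569; -5817774033/17937035569 179316253/17937035569]
step 2: x' = x̄ + K·y = [18384240490/17937035569, 13341127663/17937035569]
step 2: P' = (I − K·H)·P̄ = [19087716751/17937035569 2460596384/17937035569; 2460596384/17937035569 1939258011/17937035569]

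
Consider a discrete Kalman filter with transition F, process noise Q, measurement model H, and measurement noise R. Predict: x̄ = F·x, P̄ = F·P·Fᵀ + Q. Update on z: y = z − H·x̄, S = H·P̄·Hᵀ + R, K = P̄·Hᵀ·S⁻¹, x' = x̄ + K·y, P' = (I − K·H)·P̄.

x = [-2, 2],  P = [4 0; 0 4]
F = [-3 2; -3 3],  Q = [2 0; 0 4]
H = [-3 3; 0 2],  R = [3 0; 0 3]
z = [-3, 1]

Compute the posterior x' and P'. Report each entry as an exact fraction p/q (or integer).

x̄ = F·x = [10, 12]
P̄ = F·P·Fᵀ + Q = [54 60; 60 76]
y = z − H·x̄ = [-9, -23]
S = H·P̄·Hᵀ + R = [93 96; 96 307]
K = P̄·Hᵀ·S⁻¹ = [-1998/6445 3144/6445; 48/6445 3176/6445]
x' = x̄ + K·y = [2024/1289, 772/1289]
P' = (I − K·H)·P̄ = [6714/6445 4716/6445; 4716/6445 4764/6445]

x' = [2024/1289, 772/1289]
P' = [6714/6445 4716/6445; 4716/6445 4764/6445]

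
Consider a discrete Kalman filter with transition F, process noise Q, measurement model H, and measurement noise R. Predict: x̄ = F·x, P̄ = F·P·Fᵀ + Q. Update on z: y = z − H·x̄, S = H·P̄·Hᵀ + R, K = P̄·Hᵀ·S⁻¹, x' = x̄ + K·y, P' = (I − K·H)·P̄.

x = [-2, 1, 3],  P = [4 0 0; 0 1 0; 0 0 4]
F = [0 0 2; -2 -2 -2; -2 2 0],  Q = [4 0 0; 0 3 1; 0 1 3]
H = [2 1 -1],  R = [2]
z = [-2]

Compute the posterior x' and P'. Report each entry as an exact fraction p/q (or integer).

x̄ = F·x = [6, -4, 6]
P̄ = F·P·Fᵀ + Q = [20 -16 0; -16 39 13; 0 13 23]
y = z − H·x̄ = [-4]
S = H·P̄·Hᵀ + R = [54]
K = P̄·Hᵀ·S⁻¹ = [4/9; -1/9; -5/27]
x' = x̄ + K·y = [38/9, -32/9, 182/27]
P' = (I − K·H)·P̄ = [28/3 -40/3 40/9; -40/3 115/3 107/9; 40/9 107/9 571/27]

x' = [38/9, -32/9, 182/27]
P' = [28/3 -40/3 40/9; -40/3 115/3 107/9; 40/9 107/9 571/27]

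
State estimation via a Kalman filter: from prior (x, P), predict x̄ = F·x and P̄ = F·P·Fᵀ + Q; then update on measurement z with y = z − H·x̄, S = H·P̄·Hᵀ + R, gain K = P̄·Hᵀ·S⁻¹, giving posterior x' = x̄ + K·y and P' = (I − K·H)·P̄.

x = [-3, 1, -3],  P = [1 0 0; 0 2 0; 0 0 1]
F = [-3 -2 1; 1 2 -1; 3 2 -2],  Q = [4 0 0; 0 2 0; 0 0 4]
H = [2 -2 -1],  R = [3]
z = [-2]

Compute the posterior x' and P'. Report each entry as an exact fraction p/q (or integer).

x̄ = F·x = [4, 2, -1]
P̄ = F·P·Fᵀ + Q = [22 -12 -19; -12 12 13; -19 13 25]
y = z − H·x̄ = [-7]
S = H·P̄·Hᵀ + R = [388]
K = P̄·Hᵀ·S⁻¹ = [87/388; -61/388; -89/388]
x' = x̄ + K·y = [943/388, 1203/388, 235/388]
P' = (I − K·H)·P̄ = [967/388 651/388 371/388; 651/388 935/388 -385/388; 371/388 -385/388 1779/388]

x' = [943/388, 1203/388, 235/388]
P' = [967/388 651/388 371/388; 651/388 935/388 -385/388; 371/388 -385/388 1779/388]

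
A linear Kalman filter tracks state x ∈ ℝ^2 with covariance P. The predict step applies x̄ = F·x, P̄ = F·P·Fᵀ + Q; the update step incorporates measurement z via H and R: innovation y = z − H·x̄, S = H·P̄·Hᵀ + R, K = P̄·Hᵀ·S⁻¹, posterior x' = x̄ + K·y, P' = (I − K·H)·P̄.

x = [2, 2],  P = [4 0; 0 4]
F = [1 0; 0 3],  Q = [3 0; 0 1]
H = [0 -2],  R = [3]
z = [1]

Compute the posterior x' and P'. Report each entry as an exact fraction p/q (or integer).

x' = [2, -56/151]
P' = [7 0; 0 111/151]

x̄ = F·x = [2, 6]
P̄ = F·P·Fᵀ + Q = [7 0; 0 37]
y = z − H·x̄ = [13]
S = H·P̄·Hᵀ + R = [151]
K = P̄·Hᵀ·S⁻¹ = [0; -74/151]
x' = x̄ + K·y = [2, -56/151]
P' = (I − K·H)·P̄ = [7 0; 0 111/151]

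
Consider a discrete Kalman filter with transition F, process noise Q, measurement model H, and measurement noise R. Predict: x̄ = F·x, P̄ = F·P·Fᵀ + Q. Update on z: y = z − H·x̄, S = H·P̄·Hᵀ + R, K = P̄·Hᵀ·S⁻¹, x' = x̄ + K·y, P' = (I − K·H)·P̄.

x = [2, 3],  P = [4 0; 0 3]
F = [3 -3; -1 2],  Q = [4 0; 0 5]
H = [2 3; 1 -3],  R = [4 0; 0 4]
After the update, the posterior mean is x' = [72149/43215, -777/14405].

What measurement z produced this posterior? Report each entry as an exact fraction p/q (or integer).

z = [3, 2]

x̄ = F·x = [-3, 4]
P̄ = F·P·Fᵀ + Q = [67 -30; -30 21]
S = H·P̄·Hᵀ + R = [101 35; 35 440]
K = P̄·Hᵀ·S⁻¹ = [2773/8643 14317/43215; 305/2881 -3166/14405]
x' − x̄ = [201794/43215, -58397/14405] = K·y
y = (KᵀK)⁻¹·Kᵀ·(x' − x̄) = [-3, 17]
z = y + H·x̄ = [-3, 17] + [6, -15] = [3, 2]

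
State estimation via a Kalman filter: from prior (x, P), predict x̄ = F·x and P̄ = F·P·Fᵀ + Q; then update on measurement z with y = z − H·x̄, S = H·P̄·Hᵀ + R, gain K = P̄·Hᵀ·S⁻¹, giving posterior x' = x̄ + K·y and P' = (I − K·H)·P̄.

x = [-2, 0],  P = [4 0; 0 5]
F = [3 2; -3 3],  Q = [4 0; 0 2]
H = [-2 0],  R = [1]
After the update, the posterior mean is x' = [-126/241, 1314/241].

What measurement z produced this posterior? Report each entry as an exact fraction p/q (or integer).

x̄ = F·x = [-6, 6]
P̄ = F·P·Fᵀ + Q = [60 -6; -6 83]
S = H·P̄·Hᵀ + R = [241]
K = P̄·Hᵀ·S⁻¹ = [-120/241; 12/241]
x' − x̄ = [1320/241, -132/241] = K·y
y = (KᵀK)⁻¹·Kᵀ·(x' − x̄) = [-11]
z = y + H·x̄ = [-11] + [12] = [1]

z = [1]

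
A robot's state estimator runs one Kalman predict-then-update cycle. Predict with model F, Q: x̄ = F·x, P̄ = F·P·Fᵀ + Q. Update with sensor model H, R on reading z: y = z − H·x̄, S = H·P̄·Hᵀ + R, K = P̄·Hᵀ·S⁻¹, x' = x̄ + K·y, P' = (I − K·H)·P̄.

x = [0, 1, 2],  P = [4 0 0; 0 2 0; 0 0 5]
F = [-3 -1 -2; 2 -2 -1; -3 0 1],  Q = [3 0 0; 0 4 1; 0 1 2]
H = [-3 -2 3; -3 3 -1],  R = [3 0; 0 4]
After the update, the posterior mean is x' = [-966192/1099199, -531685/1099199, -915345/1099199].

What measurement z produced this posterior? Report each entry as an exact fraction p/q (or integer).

z = [1, 2]

x̄ = F·x = [-5, -4, 2]
P̄ = F·P·Fᵀ + Q = [61 -10 26; -10 33 -28; 26 -28 43]
S = H·P̄·Hᵀ + R = [819 -212; -212 1397]
K = P̄·Hᵀ·S⁻¹ = [-169413/1099199 -213761/1099199; -134356/1099199 103143/1099199; 106019/1099199 -145211/1099199]
x' − x̄ = [4529803/1099199, 3865111/1099199, -3113743/1099199] = K·y
y = (KᵀK)⁻¹·Kᵀ·(x' − x̄) = [-28, 1]
z = y + H·x̄ = [-28, 1] + [29, 1] = [1, 2]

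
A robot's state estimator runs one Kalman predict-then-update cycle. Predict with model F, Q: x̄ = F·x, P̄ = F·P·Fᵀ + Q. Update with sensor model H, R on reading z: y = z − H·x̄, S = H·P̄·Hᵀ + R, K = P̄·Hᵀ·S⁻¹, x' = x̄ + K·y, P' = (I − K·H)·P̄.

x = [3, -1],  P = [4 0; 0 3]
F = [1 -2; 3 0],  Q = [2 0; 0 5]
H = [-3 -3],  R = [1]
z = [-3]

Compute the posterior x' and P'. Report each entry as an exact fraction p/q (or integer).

x̄ = F·x = [5, 9]
P̄ = F·P·Fᵀ + Q = [18 12; 12 41]
y = z − H·x̄ = [39]
S = H·P̄·Hᵀ + R = [748]
K = P̄·Hᵀ·S⁻¹ = [-45/374; -159/748]
x' = x̄ + K·y = [115/374, 531/748]
P' = (I − K·H)·P̄ = [1341/187 -2667/374; -2667/374 5387/748]

x' = [115/374, 531/748]
P' = [1341/187 -2667/374; -2667/374 5387/748]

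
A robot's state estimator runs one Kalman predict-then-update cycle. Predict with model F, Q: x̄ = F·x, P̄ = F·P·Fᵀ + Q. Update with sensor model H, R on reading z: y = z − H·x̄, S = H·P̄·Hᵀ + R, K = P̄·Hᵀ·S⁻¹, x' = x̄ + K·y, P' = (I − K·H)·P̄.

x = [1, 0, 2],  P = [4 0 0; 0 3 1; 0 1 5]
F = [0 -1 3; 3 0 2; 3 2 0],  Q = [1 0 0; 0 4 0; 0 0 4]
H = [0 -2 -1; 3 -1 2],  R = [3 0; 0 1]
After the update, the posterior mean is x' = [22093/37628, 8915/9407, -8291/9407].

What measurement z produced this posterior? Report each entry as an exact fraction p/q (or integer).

x̄ = F·x = [6, 7, 3]
P̄ = F·P·Fᵀ + Q = [43 28 0; 28 60 40; 0 40 52]
S = H·P̄·Hᵀ + R = [455 -272; -272 328]
K = P̄·Hᵀ·S⁻¹ = [1138/9407 30723/75256; -3024/9407 475/9407; -3236/9407 -848/9407]
x' − x̄ = [-203675/37628, -56934/9407, -36512/9407] = K·y
y = (KᵀK)⁻¹·Kᵀ·(x' − x̄) = [16, -18]
z = y + H·x̄ = [16, -18] + [-17, 17] = [-1, -1]

z = [-1, -1]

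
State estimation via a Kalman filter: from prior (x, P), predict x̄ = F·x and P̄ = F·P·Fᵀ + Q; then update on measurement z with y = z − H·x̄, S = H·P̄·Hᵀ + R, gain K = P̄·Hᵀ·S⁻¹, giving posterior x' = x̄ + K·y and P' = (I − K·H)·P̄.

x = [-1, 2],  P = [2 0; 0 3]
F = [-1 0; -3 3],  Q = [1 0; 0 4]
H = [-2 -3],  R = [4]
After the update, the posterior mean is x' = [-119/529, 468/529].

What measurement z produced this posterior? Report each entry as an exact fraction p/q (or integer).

z = [-2]

x̄ = F·x = [1, 9]
P̄ = F·P·Fᵀ + Q = [3 6; 6 49]
S = H·P̄·Hᵀ + R = [529]
K = P̄·Hᵀ·S⁻¹ = [-24/529; -159/529]
x' − x̄ = [-648/529, -4293/529] = K·y
y = (KᵀK)⁻¹·Kᵀ·(x' − x̄) = [27]
z = y + H·x̄ = [27] + [-29] = [-2]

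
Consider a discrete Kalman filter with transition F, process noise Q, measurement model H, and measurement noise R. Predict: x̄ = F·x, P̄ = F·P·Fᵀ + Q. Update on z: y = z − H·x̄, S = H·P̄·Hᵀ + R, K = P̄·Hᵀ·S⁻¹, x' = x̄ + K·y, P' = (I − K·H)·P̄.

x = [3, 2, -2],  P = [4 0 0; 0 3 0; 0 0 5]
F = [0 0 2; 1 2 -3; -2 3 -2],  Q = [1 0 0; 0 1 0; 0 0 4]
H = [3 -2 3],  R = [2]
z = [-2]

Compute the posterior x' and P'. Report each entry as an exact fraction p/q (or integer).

x̄ = F·x = [-4, 13, 4]
P̄ = F·P·Fᵀ + Q = [21 -30 -20; -30 62 40; -20 40 67]
y = z − H·x̄ = [24]
S = H·P̄·Hᵀ + R = [562]
K = P̄·Hᵀ·S⁻¹ = [63/562; -47/281; 61/562]
x' = x̄ + K·y = [-368/281, 2525/281, 1856/281]
P' = (I − K·H)·P̄ = [7833/562 -5469/281 -15083/562; -5469/281 13004/281 14107/281; -15083/562 14107/281 33933/562]

x' = [-368/281, 2525/281, 1856/281]
P' = [7833/562 -5469/281 -15083/562; -5469/281 13004/281 14107/281; -15083/562 14107/281 33933/562]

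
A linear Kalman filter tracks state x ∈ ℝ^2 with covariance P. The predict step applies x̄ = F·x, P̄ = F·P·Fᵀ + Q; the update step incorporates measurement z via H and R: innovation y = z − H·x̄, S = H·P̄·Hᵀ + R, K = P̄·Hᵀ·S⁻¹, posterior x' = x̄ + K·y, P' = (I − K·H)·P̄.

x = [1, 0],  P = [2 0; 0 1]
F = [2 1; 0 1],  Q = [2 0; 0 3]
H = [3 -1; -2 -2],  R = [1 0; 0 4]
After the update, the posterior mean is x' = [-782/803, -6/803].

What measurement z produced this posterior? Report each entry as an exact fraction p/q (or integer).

z = [-3, 2]

x̄ = F·x = [2, 0]
P̄ = F·P·Fᵀ + Q = [11 1; 1 4]
S = H·P̄·Hᵀ + R = [98 -62; -62 72]
K = P̄·Hᵀ·S⁻¹ = [204/803 -92/803; -173/803 -521/1606]
x' − x̄ = [-2388/803, -6/803] = K·y
y = (KᵀK)⁻¹·Kᵀ·(x' − x̄) = [-9, 6]
z = y + H·x̄ = [-9, 6] + [6, -4] = [-3, 2]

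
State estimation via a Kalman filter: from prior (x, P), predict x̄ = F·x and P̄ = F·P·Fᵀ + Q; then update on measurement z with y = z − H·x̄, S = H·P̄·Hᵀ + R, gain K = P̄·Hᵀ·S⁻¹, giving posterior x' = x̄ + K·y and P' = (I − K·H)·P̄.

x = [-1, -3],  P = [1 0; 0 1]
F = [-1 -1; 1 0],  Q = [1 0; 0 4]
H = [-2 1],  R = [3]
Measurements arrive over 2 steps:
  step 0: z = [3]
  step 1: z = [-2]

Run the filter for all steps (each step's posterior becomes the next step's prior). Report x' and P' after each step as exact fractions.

step 0: x̄ = F·x = [4, -1]
step 0: P̄ = F·P·Fᵀ + Q = [3 -1; -1 5]
step 0: y = z − H·x̄ = [12]
step 0: S = H·P̄·Hᵀ + R = [24]
step 0: K = P̄·Hᵀ·S⁻¹ = [-7/24; 7/24]
step 0: x' = x̄ + K·y = [1/2, 5/2]
step 0: P' = (I − K·H)·P̄ = [23/24 25/24; 25/24 71/24]
step 1: x̄ = F·x = [-3, 1/2]
step 1: P̄ = F·P·Fᵀ + Q = [7 -2; -2 119/24]
step 1: y = z − H·x̄ = [-17/2]
step 1: S = H·P̄·Hᵀ + R = [1055/24]
step 1: K = P̄·Hᵀ·S⁻¹ = [-384/1055; 43/211]
step 1: x' = x̄ + K·y = [99/1055, -260/211]
step 1: P' = (I − K·H)·P̄ = [1241/1055 266/211; 266/211 661/211]

step 0: x' = [1/2, 5/2], P' = [23/24 25/24; 25/24 71/24]
step 1: x' = [99/1055, -260/211], P' = [1241/1055 266/211; 266/211 661/211]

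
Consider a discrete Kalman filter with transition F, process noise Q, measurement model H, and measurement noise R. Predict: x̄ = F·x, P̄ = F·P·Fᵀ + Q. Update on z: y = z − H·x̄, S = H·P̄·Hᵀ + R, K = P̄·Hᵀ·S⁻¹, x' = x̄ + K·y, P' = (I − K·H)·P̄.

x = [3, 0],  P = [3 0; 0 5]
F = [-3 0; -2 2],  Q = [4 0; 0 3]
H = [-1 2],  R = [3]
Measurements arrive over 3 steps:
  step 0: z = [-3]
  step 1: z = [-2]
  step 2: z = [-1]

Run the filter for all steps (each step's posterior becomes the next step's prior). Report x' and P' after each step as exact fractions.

step 0: x̄ = F·x = [-9, -6]
step 0: P̄ = F·P·Fᵀ + Q = [31 18; 18 35]
step 0: y = z − H·x̄ = [0]
step 0: S = H·P̄·Hᵀ + R = [102]
step 0: K = P̄·Hᵀ·S⁻¹ = [5/102; 26/51]
step 0: x' = x̄ + K·y = [-9, -6]
step 0: P' = (I − K·H)·P̄ = [3137/102 788/51; 788/51 433/51]
step 1: x̄ = F·x = [27, 6]
step 1: P̄ = F·P·Fᵀ + Q = [9547/34 1561/17; 1561/17 1855/51]
step 1: y = z − H·x̄ = [13]
step 1: S = H·P̄·Hᵀ + R = [6323/102]
step 1: K = P̄·Hᵀ·S⁻¹ = [-9909/6323; -1946/6323]
step 1: x' = x̄ + K·y = [41904/6323, 12640/6323]
step 1: P' = (I − K·H)·P̄ = [812831/6323 391552/6323; 391552/6323 192857/6323]
step 2: x̄ = F·x = [-125712/6323, -58528/6323]
step 2: P̄ = F·P·Fᵀ + Q = [7340771/6323 2527674/6323; 2527674/6323 909305/6323]
step 2: y = z − H·x̄ = [-14979/6323]
step 2: S = H·P̄·Hᵀ + R = [886264/6323]
step 2: K = P̄·Hᵀ·S⁻¹ = [-2285423/886264; -88633/110783]
step 2: x' = x̄ + K·y = [-12206337/886264, -815479/110783]
step 2: P' = (I − K·H)·P̄ = [202863005/886264 12250421/110783; 12250421/110783 5992261/110783]

step 0: x' = [-9, -6], P' = [3137/102 788/51; 788/51 433/51]
step 1: x' = [41904/6323, 12640/6323], P' = [812831/6323 391552/6323; 391552/6323 192857/6323]
step 2: x' = [-12206337/886264, -815479/110783], P' = [202863005/886264 12250421/110783; 12250421/110783 5992261/110783]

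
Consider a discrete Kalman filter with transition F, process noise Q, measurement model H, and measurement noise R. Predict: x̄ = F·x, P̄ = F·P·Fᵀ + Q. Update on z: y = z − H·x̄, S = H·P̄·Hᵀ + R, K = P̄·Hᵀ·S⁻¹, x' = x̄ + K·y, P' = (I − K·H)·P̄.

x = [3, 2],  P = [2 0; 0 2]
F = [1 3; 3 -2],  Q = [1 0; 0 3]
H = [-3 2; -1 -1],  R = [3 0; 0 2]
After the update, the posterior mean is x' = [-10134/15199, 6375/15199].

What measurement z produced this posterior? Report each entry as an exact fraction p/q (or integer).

z = [3, 1]

x̄ = F·x = [9, 5]
P̄ = F·P·Fᵀ + Q = [21 -6; -6 29]
S = H·P̄·Hᵀ + R = [380 -1; -1 40]
K = P̄·Hᵀ·S⁻¹ = [-3015/15199 -5775/15199; 3017/15199 -8664/15199]
x' − x̄ = [-146925/15199, -69620/15199] = K·y
y = (KᵀK)⁻¹·Kᵀ·(x' − x̄) = [20, 15]
z = y + H·x̄ = [20, 15] + [-17, -14] = [3, 1]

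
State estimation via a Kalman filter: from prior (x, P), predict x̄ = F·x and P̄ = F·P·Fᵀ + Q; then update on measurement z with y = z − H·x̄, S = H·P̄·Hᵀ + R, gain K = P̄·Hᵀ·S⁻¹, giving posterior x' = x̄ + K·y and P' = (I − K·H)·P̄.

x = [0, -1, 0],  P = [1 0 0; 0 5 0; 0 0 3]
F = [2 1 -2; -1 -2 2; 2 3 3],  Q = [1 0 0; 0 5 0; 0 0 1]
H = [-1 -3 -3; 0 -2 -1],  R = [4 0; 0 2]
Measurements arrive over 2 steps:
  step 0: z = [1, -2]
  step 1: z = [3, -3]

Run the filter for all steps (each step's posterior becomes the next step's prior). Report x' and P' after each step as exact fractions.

step 0: x' = [-38073/35629, 71136/35629, -70640/35629], P' = [178572/35629 16378/35629 -68946/35629; 16378/35629 73650/35629 -91552/35629; -68946/35629 -91552/35629 140182/35629]
step 1: x' = [-1120292869/258312266, 618678519/258312266, -251260351/129156133], P' = [3822370375/774936798 -531964021/774936798 -50872806/129156133; -531964021/774936798 992332771/774936798 -161942880/129156133; -50872806/129156133 -161942880/129156133 235457738/129156133]

step 0: x̄ = F·x = [-1, 2, -3]
step 0: P̄ = F·P·Fᵀ + Q = [22 -24 1; -24 38 -14; 1 -14 77]
step 0: y = z − H·x̄ = [-3, -1]
step 0: S = H·P̄·Hᵀ + R = [671 286; 286 175]
step 0: K = P̄·Hᵀ·S⁻¹ = [-5217/35629 1645/3239; 9332/35629 -2534/3239; -19236/35629 1951/3239]
step 0: x' = x̄ + K·y = [-38073/35629, 71136/35629, -70640/35629]
step 0: P' = (I − K·H)·P̄ = [178572/35629 16378/35629 -68946/35629; 16378/35629 73650/35629 -91552/35629; -68946/35629 -91552/35629 140182/35629]
step 1: x̄ = F·x = [136270/35629, -245479/35629, -74658/35629]
step 1: P̄ = F·P·Fᵀ + Q = [2367583/35629 -2110050/35629 361934/35629; -2110050/35629 2285757/35629 -141544/35629; 361934/35629 -141544/35629 395653/35629]
step 1: y = z − H·x̄ = [-17494/869, -672503/35629]
step 1: S = H·P̄·Hᵀ + R = [331861/869 238279/869; 238279/869 9043763/35629]
step 1: K = P̄·Hᵀ·S⁻¹ = [-327691951/774936798 684582439/774936798; 117484387/774936798 -506504131/774936798; -42417942/129156133 44214011/129156133]
step 1: x' = x̄ + K·y = [-1120292869/258312266, 618678519/258312266, -251260351/129156133]
step 1: P' = (I − K·H)·P̄ = [3822370375/774936798 -531964021/774936798 -50872806/129156133; -531964021/774936798 992332771/774936798 -161942880/129156133; -50872806/129156133 -161942880/129156133 235457738/129156133]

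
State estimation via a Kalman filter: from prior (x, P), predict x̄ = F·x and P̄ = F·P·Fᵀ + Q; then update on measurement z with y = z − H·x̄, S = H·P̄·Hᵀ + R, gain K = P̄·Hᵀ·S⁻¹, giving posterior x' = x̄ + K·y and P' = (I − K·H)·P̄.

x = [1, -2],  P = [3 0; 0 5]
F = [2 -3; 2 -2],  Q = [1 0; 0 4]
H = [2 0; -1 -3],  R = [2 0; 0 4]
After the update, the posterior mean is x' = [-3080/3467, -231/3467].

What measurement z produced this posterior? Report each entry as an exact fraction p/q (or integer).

z = [-2, 1]

x̄ = F·x = [8, 6]
P̄ = F·P·Fᵀ + Q = [58 42; 42 36]
S = H·P̄·Hᵀ + R = [234 -368; -368 638]
K = P̄·Hᵀ·S⁻¹ = [1574/3467 -92/3467; -402/3467 -1047/3467]
x' − x̄ = [-30816/3467, -21033/3467] = K·y
y = (KᵀK)⁻¹·Kᵀ·(x' − x̄) = [-18, 27]
z = y + H·x̄ = [-18, 27] + [16, -26] = [-2, 1]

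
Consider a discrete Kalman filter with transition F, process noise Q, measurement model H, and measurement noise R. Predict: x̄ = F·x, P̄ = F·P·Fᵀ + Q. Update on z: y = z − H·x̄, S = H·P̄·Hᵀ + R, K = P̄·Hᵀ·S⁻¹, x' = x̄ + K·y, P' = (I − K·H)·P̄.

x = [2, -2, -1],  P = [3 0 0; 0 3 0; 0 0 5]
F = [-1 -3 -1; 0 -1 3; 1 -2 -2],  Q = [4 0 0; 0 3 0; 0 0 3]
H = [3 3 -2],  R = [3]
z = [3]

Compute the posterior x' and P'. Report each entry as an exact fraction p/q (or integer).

x̄ = F·x = [5, -1, 8]
P̄ = F·P·Fᵀ + Q = [39 -6 25; -6 51 -24; 25 -24 38]
y = z − H·x̄ = [7]
S = H·P̄·Hᵀ + R = [845]
K = P̄·Hᵀ·S⁻¹ = [49/845; 183/845; -73/845]
x' = x̄ + K·y = [4568/845, 436/845, 6249/845]
P' = (I − K·H)·P̄ = [30554/845 -14037/845 24702/845; -14037/845 9606/845 -6921/845; 24702/845 -6921/845 26781/845]

x' = [4568/845, 436/845, 6249/845]
P' = [30554/845 -14037/845 24702/845; -14037/845 9606/845 -6921/845; 24702/845 -6921/845 26781/845]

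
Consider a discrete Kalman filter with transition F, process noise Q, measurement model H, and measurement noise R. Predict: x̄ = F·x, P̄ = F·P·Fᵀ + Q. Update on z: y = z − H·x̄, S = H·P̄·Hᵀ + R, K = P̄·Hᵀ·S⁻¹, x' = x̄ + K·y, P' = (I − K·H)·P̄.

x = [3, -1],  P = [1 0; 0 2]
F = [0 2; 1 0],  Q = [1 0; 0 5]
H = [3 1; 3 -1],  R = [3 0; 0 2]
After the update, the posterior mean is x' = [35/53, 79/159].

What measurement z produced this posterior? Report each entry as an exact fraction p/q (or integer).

x̄ = F·x = [-2, 3]
P̄ = F·P·Fᵀ + Q = [9 0; 0 6]
S = H·P̄·Hᵀ + R = [90 75; 75 89]
K = P̄·Hᵀ·S⁻¹ = [42/265 9/53; 328/795 -22/53]
x' − x̄ = [141/53, -398/159] = K·y
y = (KᵀK)⁻¹·Kᵀ·(x' − x̄) = [5, 11]
z = y + H·x̄ = [5, 11] + [-3, -9] = [2, 2]

z = [2, 2]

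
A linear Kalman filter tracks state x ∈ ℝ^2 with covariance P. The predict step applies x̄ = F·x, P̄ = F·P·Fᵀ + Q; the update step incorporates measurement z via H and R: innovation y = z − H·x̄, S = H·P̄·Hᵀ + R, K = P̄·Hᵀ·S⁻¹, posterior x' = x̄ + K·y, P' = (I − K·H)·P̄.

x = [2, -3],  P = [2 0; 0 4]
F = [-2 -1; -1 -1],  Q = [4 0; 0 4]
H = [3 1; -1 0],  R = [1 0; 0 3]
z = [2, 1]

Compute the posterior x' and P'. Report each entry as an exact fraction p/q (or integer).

x' = [-7/103, 1513/721]
P' = [48/103 -120/103; -120/103 2718/721]

x̄ = F·x = [-1, 1]
P̄ = F·P·Fᵀ + Q = [16 8; 8 10]
y = z − H·x̄ = [4, 0]
S = H·P̄·Hᵀ + R = [203 -56; -56 19]
K = P̄·Hᵀ·S⁻¹ = [24/103 -16/103; 198/721 40/103]
x' = x̄ + K·y = [-7/103, 1513/721]
P' = (I − K·H)·P̄ = [48/103 -120/103; -120/103 2718/721]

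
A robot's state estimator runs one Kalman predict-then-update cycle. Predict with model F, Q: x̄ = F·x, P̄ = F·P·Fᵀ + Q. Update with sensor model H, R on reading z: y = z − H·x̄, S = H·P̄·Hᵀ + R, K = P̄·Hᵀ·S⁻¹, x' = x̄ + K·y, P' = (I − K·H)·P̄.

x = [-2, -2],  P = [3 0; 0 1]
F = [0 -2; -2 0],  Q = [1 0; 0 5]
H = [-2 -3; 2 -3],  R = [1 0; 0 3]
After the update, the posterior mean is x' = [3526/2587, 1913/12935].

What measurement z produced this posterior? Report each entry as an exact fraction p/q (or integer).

x̄ = F·x = [4, 4]
P̄ = F·P·Fᵀ + Q = [5 0; 0 17]
S = H·P̄·Hᵀ + R = [174 133; 133 176]
K = P̄·Hᵀ·S⁻¹ = [-618/2587 614/2587; -2193/12935 -2091/12935]
x' − x̄ = [-6822/2587, -49827/12935] = K·y
y = (KᵀK)⁻¹·Kᵀ·(x' − x̄) = [17, 6]
z = y + H·x̄ = [17, 6] + [-20, -4] = [-3, 2]

z = [-3, 2]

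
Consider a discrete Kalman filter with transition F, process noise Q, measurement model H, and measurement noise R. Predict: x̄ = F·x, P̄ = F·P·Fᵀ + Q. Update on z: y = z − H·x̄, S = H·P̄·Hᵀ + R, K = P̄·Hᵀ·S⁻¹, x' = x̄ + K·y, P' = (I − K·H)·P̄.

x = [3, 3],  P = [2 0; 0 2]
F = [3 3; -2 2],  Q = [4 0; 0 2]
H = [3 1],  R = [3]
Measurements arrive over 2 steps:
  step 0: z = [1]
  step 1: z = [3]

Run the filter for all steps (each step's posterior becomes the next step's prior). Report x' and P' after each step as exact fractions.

step 0: x' = [166/127, -318/127], P' = [280/127 -720/127; -720/127 2178/127]
step 1: x' = [82726/57195, -15862/11439], P' = [23822/19065 -11600/3813; -11600/3813 38134/3813]

step 0: x̄ = F·x = [18, 0]
step 0: P̄ = F·P·Fᵀ + Q = [40 0; 0 18]
step 0: y = z − H·x̄ = [-53]
step 0: S = H·P̄·Hᵀ + R = [381]
step 0: K = P̄·Hᵀ·S⁻¹ = [40/127; 6/127]
step 0: x' = x̄ + K·y = [166/127, -318/127]
step 0: P' = (I − K·H)·P̄ = [280/127 -720/127; -720/127 2178/127]
step 1: x̄ = F·x = [-456/127, -968/127]
step 1: P̄ = F·P·Fᵀ + Q = [9670/127 11388/127; 11388/127 15846/127]
step 1: y = z − H·x̄ = [2717/127]
step 1: S = H·P̄·Hᵀ + R = [171585/127]
step 1: K = P̄·Hᵀ·S⁻¹ = [13466/57195; 3334/11439]
step 1: x' = x̄ + K·y = [82726/57195, -15862/11439]
step 1: P' = (I − K·H)·P̄ = [23822/19065 -11600/3813; -11600/3813 38134/3813]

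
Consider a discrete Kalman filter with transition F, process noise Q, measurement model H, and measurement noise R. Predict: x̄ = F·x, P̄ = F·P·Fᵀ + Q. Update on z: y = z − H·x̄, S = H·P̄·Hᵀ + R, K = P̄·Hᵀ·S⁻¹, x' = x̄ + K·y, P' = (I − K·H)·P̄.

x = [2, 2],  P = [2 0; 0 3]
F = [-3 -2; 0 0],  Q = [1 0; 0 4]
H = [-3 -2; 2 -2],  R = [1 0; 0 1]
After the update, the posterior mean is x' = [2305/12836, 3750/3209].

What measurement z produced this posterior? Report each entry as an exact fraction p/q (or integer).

z = [-3, -2]

x̄ = F·x = [-10, 0]
P̄ = F·P·Fᵀ + Q = [31 0; 0 4]
S = H·P̄·Hᵀ + R = [296 -170; -170 141]
K = P̄·Hᵀ·S⁻¹ = [-2573/12836 1271/6418; -622/3209 -932/3209]
x' − x̄ = [130665/12836, 3750/3209] = K·y
y = (KᵀK)⁻¹·Kᵀ·(x' − x̄) = [-33, 18]
z = y + H·x̄ = [-33, 18] + [30, -20] = [-3, -2]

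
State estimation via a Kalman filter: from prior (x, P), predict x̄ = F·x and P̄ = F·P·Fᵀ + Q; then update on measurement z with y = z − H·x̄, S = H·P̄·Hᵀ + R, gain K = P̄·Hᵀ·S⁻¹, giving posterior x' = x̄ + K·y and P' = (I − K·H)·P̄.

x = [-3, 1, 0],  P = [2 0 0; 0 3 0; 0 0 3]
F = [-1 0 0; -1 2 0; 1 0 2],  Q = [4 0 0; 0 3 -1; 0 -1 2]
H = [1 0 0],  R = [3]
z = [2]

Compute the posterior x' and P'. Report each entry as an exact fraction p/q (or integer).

x' = [7/3, 43/9, -25/9]
P' = [2 2/3 -2/3; 2/3 149/9 -23/9; -2/3 -23/9 140/9]

x̄ = F·x = [3, 5, -3]
P̄ = F·P·Fᵀ + Q = [6 2 -2; 2 17 -3; -2 -3 16]
y = z − H·x̄ = [-1]
S = H·P̄·Hᵀ + R = [9]
K = P̄·Hᵀ·S⁻¹ = [2/3; 2/9; -2/9]
x' = x̄ + K·y = [7/3, 43/9, -25/9]
P' = (I − K·H)·P̄ = [2 2/3 -2/3; 2/3 149/9 -23/9; -2/3 -23/9 140/9]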